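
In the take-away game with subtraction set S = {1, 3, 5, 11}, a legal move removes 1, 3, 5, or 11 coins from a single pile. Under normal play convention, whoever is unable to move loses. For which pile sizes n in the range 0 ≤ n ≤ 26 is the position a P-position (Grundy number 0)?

0, 2, 4, 6, 8, 10, 12, 14, 16, 18, 20, 22, 24, 26

n :  0  1  2  3  4  5  6  7  8  9 10 11 12 13 14 15 16 17 18 19 20 21 22 23 24 25 26
G :  0  1  0  1  0  1  0  1  0  1  0  1  0  1  0  1  0  1  0  1  0  1  0  1  0  1  0
P-positions are exactly the n with G(n) = 0.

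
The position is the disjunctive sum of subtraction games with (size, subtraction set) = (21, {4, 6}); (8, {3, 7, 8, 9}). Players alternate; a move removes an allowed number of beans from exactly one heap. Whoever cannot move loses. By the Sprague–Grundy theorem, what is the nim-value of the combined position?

2

Heap A, S = {4, 6}:
n :  0  1  2  3  4  5  6  7  8  9 10 11 12 13 14 15 16 17 18 19 20 21
G :  0  0  0  0  1  1  1  1  2  2  0  0  0  0  1  1  1  1  2  2  0  0
G_A(21) = 0.
Heap B, S = {3, 7, 8, 9}:
G(0) = 0
G(1) = mex{} = 0
G(2) = mex{} = 0
G(3) = mex{0} = 1
G(4) = mex{0} = 1
G(5) = mex{0} = 1
G(6) = mex{1} = 0
G(7) = mex{1,0} = 2
G(8) = mex{1,0,0} = 2
G_B(8) = 2.
Combined Grundy value = 0 ⊕ 2 = 2.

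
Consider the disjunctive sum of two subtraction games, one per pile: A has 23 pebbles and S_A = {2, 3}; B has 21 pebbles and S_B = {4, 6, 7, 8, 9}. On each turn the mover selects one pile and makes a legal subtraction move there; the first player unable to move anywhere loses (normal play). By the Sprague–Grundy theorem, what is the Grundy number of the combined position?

3

Pile A, S = {2, 3}:
n :  0  1  2  3  4  5  6  7  8  9 10 11 12 13 14 15 16 17 18 19 20 21 22 23
G :  0  0  1  1  2  0  0  1  1  2  0  0  1  1  2  0  0  1  1  2  0  0  1  1
G_A(23) = 1.
Pile B, S = {4, 6, 7, 8, 9}:
G(0) = 0
G(1) = mex{} = 0
G(2) = mex{} = 0
G(3) = mex{} = 0
G(4) = mex{0} = 1
G(5) = mex{0} = 1
G(6) = mex{0,0} = 1
G(7) = mex{0,0,0} = 1
G(8) = mex{1,0,0,0} = 2
G(9) = mex{1,0,0,0,0} = 2
G(10) = mex{1,1,0,0,0} = 2
G(11) = mex{1,1,1,0,0} = 2
G(12) = mex{2,1,1,1,0} = 3
G(13) = mex{2,1,1,1,1} = 0
G(14) = mex{2,2,1,1,1} = 0
G(15) = mex{2,2,2,1,1} = 0
G(16) = mex{3,2,2,2,1} = 0
G(17) = mex{0,2,2,2,2} = 1
G(18) = mex{0,3,2,2,2} = 1
G(19) = mex{0,0,3,2,2} = 1
G(20) = mex{0,0,0,3,2} = 1
G(21) = mex{1,0,0,0,3} = 2
G_B(21) = 2.
Combined Grundy value = 1 ⊕ 2 = 3.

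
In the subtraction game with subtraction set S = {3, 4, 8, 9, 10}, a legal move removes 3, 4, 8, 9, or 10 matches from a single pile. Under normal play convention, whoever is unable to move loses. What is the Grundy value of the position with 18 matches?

G(0) = 0
G(1) = mex{} = 0
G(2) = mex{} = 0
G(3) = mex{0} = 1
G(4) = mex{0,0} = 1
G(5) = mex{0,0} = 1
G(6) = mex{1,0} = 2
G(7) = mex{1,1} = 0
G(8) = mex{1,1,0} = 2
G(9) = mex{2,1,0,0} = 3
G(10) = mex{0,2,0,0,0} = 1
G(11) = mex{2,0,1,0,0} = 3
G(12) = mex{3,2,1,1,0} = 4
G(13) = mex{1,3,1,1,1} = 0
G(14) = mex{3,1,2,1,1} = 0
G(15) = mex{4,3,0,2,1} = 5
G(16) = mex{0,4,2,0,2} = 1
G(17) = mex{0,0,3,2,0} = 1
G(18) = mex{5,0,1,3,2} = 4

4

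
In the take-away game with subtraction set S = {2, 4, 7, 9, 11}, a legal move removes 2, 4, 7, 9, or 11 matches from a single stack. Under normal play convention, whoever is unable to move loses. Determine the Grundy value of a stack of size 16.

G(0) = 0
G(1) = mex{} = 0
G(2) = mex{0} = 1
G(3) = mex{0} = 1
G(4) = mex{1,0} = 2
G(5) = mex{1,0} = 2
G(6) = mex{2,1} = 0
G(7) = mex{2,1,0} = 3
G(8) = mex{0,2,0} = 1
G(9) = mex{3,2,1,0} = 4
G(10) = mex{1,0,1,0} = 2
G(11) = mex{4,3,2,1,0} = 5
G(12) = mex{2,1,2,1,0} = 3
G(13) = mex{5,4,0,2,1} = 3
G(14) = mex{3,2,3,2,1} = 0
G(15) = mex{3,5,1,0,2} = 4
G(16) = mex{0,3,4,3,2} = 1

1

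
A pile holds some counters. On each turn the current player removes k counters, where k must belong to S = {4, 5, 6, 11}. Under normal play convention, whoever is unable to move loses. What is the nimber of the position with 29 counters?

n :  0  1  2  3  4  5  6  7  8  9 10 11 12 13 14 15 16 17 18 19 20 21 22 23 24 25 26 27 28 29
G :  0  0  0  0  1  1  1  1  2  2  0  2  3  3  1  3  4  0  0  0  0  1  1  1  1  2  2  0  2  3

3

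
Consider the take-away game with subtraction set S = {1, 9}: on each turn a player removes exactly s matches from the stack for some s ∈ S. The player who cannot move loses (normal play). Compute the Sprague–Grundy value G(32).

0

n :  0  1  2  3  4  5  6  7  8  9 10 11 12 13 14 15 16 17 18 19 20 21 22 23 24 25 26 27 28 29 30 31 32
G :  0  1  0  1  0  1  0  1  0  1  0  1  0  1  0  1  0  1  0  1  0  1  0  1  0  1  0  1  0  1  0  1  0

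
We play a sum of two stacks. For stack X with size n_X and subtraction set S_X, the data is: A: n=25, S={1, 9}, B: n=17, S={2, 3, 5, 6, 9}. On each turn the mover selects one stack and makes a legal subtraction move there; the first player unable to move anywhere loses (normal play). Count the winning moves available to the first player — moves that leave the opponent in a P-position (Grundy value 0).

1

Stack A, S = {1, 9}:
G(0) = 0
G(1) = mex{0} = 1
G(2) = mex{1} = 0
G(3) = mex{0} = 1
G(4) = mex{1} = 0
G(5) = mex{0} = 1
G(6) = mex{1} = 0
G(7) = mex{0} = 1
G(8) = mex{1} = 0
G(9) = mex{0,0} = 1
G(10) = mex{1,1} = 0
G(11) = mex{0,0} = 1
G(12) = mex{1,1} = 0
G(13) = mex{0,0} = 1
G(14) = mex{1,1} = 0
G(15) = mex{0,0} = 1
G(16) = mex{1,1} = 0
G(17) = mex{0,0} = 1
G(18) = mex{1,1} = 0
G(19) = mex{0,0} = 1
G(20) = mex{1,1} = 0
G(21) = mex{0,0} = 1
G(22) = mex{1,1} = 0
G(23) = mex{0,0} = 1
G(24) = mex{1,1} = 0
G(25) = mex{0,0} = 1
G_A(25) = 1.
Stack B, S = {2, 3, 5, 6, 9}:
G(0) = 0
G(1) = mex{} = 0
G(2) = mex{0} = 1
G(3) = mex{0,0} = 1
G(4) = mex{1,0} = 2
G(5) = mex{1,1,0} = 2
G(6) = mex{2,1,0,0} = 3
G(7) = mex{2,2,1,0} = 3
G(8) = mex{3,2,1,1} = 0
G(9) = mex{3,3,2,1,0} = 4
G(10) = mex{0,3,2,2,0} = 1
G(11) = mex{4,0,3,2,1} = 5
G(12) = mex{1,4,3,3,1} = 0
G(13) = mex{5,1,0,3,2} = 4
G(14) = mex{0,5,4,0,2} = 1
G(15) = mex{4,0,1,4,3} = 2
G(16) = mex{1,4,5,1,3} = 0
G(17) = mex{2,1,0,5,0} = 3
G_B(17) = 3.
Combined Grundy value = 1 ⊕ 3 = 2.
A winning move leaves total XOR = 0, i.e. changes one component's Grundy value g to g ⊕ X where X is the current total.
Stack A: need g' = 1⊕2 = 3. Options: 25−1→G=0, 25−9→G=0. Hits: 0.
Stack B: need g' = 3⊕2 = 1. Options: 17−2→G=2, 17−3→G=1, 17−5→G=0, 17−6→G=5, 17−9→G=0. Hits: 1.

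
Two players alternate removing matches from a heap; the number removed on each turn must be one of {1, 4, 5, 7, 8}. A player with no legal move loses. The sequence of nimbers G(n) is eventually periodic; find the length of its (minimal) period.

11

G(0) = 0
G(1) = mex{0} = 1
G(2) = mex{1} = 0
G(3) = mex{0} = 1
G(4) = mex{1,0} = 2
G(5) = mex{2,1,0} = 3
G(6) = mex{3,0,1} = 2
G(7) = mex{2,1,0,0} = 3
G(8) = mex{3,2,1,1,0} = 4
G(9) = mex{4,3,2,0,1} = 5
G(10) = mex{5,2,3,1,0} = 4
G(11) = mex{4,3,2,2,1} = 0
G(12) = mex{0,4,3,3,2} = 1
G(13) = mex{1,5,4,2,3} = 0
G(14) = mex{0,4,5,3,2} = 1
G(15) = mex{1,0,4,4,3} = 2
G(16) = mex{2,1,0,5,4} = 3
G(17) = mex{3,0,1,4,5} = 2
G(18) = mex{2,1,0,0,4} = 3
G(19) = mex{3,2,1,1,0} = 4
G(20) = mex{4,3,2,0,1} = 5
G(21) = mex{5,2,3,1,0} = 4
G(22) = mex{4,3,2,2,1} = 0
G(23) = mex{0,4,3,3,2} = 1
G(n+11) = G(n) holds for n = 0,…,7 (a full window of length max(S) = 8), so the sequence is purely periodic with period 11.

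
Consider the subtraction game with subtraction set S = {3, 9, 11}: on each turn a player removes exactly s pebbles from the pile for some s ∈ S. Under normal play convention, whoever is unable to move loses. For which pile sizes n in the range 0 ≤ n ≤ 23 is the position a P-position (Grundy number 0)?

n :  0  1  2  3  4  5  6  7  8  9 10 11 12 13 14 15 16 17 18 19 20 21 22 23
G :  0  0  0  1  1  1  0  0  0  1  1  1  2  2  0  3  3  1  2  2  0  0  0  1
P-positions are exactly the n with G(n) = 0.

0, 1, 2, 6, 7, 8, 14, 20, 21, 22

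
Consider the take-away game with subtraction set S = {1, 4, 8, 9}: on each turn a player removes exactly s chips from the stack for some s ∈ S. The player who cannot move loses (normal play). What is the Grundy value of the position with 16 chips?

2

n :  0  1  2  3  4  5  6  7  8  9 10 11 12 13 14 15 16
G :  0  1  0  1  2  0  1  0  1  2  3  2  0  1  2  3  2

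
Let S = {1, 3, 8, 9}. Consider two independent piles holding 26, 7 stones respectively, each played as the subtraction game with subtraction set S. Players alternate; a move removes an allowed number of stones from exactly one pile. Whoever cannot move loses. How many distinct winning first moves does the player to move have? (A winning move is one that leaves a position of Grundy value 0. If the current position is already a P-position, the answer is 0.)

2

All piles use S = {1, 3, 8, 9}:
G(0) = 0
G(1) = mex{0} = 1
G(2) = mex{1} = 0
G(3) = mex{0,0} = 1
G(4) = mex{1,1} = 0
G(5) = mex{0,0} = 1
G(6) = mex{1,1} = 0
G(7) = mex{0,0} = 1
G(8) = mex{1,1,0} = 2
G(9) = mex{2,0,1,0} = 3
G(10) = mex{3,1,0,1} = 2
G(11) = mex{2,2,1,0} = 3
G(12) = mex{3,3,0,1} = 2
G(13) = mex{2,2,1,0} = 3
G(14) = mex{3,3,0,1} = 2
G(15) = mex{2,2,1,0} = 3
G(16) = mex{3,3,2,1} = 0
G(17) = mex{0,2,3,2} = 1
G(18) = mex{1,3,2,3} = 0
G(19) = mex{0,0,3,2} = 1
G(20) = mex{1,1,2,3} = 0
G(21) = mex{0,0,3,2} = 1
G(22) = mex{1,1,2,3} = 0
G(23) = mex{0,0,3,2} = 1
G(24) = mex{1,1,0,3} = 2
G(25) = mex{2,0,1,0} = 3
G(26) = mex{3,1,0,1} = 2
Pile A: G(26) = 2.
Pile B: G(7) = 1.
Combined Grundy value = 2 ⊕ 1 = 3.
A winning move leaves total XOR = 0, i.e. changes one component's Grundy value g to g ⊕ X where X is the current total.
Pile A: need g' = 2⊕3 = 1. Options: 26−1→G=3, 26−3→G=1, 26−8→G=0, 26−9→G=1. Hits: 2.
Pile B: need g' = 1⊕3 = 2. Options: 7−1→G=0, 7−3→G=0. Hits: 0.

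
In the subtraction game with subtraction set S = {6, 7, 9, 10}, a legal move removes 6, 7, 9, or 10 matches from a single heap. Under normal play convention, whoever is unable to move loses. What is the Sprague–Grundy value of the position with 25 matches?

1

G(0) = 0
G(1) = mex{} = 0
G(2) = mex{} = 0
G(3) = mex{} = 0
G(4) = mex{} = 0
G(5) = mex{} = 0
G(6) = mex{0} = 1
G(7) = mex{0,0} = 1
G(8) = mex{0,0} = 1
G(9) = mex{0,0,0} = 1
G(10) = mex{0,0,0,0} = 1
G(11) = mex{0,0,0,0} = 1
G(12) = mex{1,0,0,0} = 2
G(13) = mex{1,1,0,0} = 2
G(14) = mex{1,1,0,0} = 2
G(15) = mex{1,1,1,0} = 2
G(16) = mex{1,1,1,1} = 0
G(17) = mex{1,1,1,1} = 0
G(18) = mex{2,1,1,1} = 0
G(19) = mex{2,2,1,1} = 0
G(20) = mex{2,2,1,1} = 0
G(21) = mex{2,2,2,1} = 0
G(22) = mex{0,2,2,2} = 1
G(23) = mex{0,0,2,2} = 1
G(24) = mex{0,0,2,2} = 1
G(25) = mex{0,0,0,2} = 1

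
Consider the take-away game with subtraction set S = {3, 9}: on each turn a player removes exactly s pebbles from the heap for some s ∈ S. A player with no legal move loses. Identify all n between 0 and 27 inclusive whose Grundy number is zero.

0, 1, 2, 6, 7, 8, 12, 13, 14, 18, 19, 20, 24, 25, 26

G(0) = 0
G(1) = mex{} = 0
G(2) = mex{} = 0
G(3) = mex{0} = 1
G(4) = mex{0} = 1
G(5) = mex{0} = 1
G(6) = mex{1} = 0
G(7) = mex{1} = 0
G(8) = mex{1} = 0
G(9) = mex{0,0} = 1
G(10) = mex{0,0} = 1
G(11) = mex{0,0} = 1
G(12) = mex{1,1} = 0
G(13) = mex{1,1} = 0
G(14) = mex{1,1} = 0
G(15) = mex{0,0} = 1
G(16) = mex{0,0} = 1
G(17) = mex{0,0} = 1
G(18) = mex{1,1} = 0
G(19) = mex{1,1} = 0
G(20) = mex{1,1} = 0
G(21) = mex{0,0} = 1
G(22) = mex{0,0} = 1
G(23) = mex{0,0} = 1
G(24) = mex{1,1} = 0
G(25) = mex{1,1} = 0
G(26) = mex{1,1} = 0
G(27) = mex{0,0} = 1
P-positions are exactly the n with G(n) = 0.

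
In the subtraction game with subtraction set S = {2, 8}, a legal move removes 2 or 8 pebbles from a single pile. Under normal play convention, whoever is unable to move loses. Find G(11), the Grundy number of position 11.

n :  0  1  2  3  4  5  6  7  8  9 10 11
G :  0  0  1  1  0  0  1  1  2  2  0  0

0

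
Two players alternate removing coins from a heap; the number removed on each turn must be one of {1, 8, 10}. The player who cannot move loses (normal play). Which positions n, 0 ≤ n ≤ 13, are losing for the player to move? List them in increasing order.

n :  0  1  2  3  4  5  6  7  8  9 10 11 12 13
G :  0  1  0  1  0  1  0  1  2  0  1  0  1  0
P-positions are exactly the n with G(n) = 0.

0, 2, 4, 6, 9, 11, 13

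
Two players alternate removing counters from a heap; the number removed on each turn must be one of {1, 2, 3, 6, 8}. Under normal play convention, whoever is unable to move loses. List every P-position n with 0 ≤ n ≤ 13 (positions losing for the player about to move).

0, 4, 9, 13

n :  0  1  2  3  4  5  6  7  8  9 10 11 12 13
G :  0  1  2  3  0  1  2  3  4  0  1  2  3  0
P-positions are exactly the n with G(n) = 0.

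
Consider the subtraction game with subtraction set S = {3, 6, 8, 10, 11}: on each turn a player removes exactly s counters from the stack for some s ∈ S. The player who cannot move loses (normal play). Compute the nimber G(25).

G(0) = 0
G(1) = mex{} = 0
G(2) = mex{} = 0
G(3) = mex{0} = 1
G(4) = mex{0} = 1
G(5) = mex{0} = 1
G(6) = mex{1,0} = 2
G(7) = mex{1,0} = 2
G(8) = mex{1,0,0} = 2
G(9) = mex{2,1,0} = 3
G(10) = mex{2,1,0,0} = 3
G(11) = mex{2,1,1,0,0} = 3
G(12) = mex{3,2,1,0,0} = 4
G(13) = mex{3,2,1,1,0} = 4
G(14) = mex{3,2,2,1,1} = 0
G(15) = mex{4,3,2,1,1} = 0
G(16) = mex{4,3,2,2,1} = 0
G(17) = mex{0,3,3,2,2} = 1
G(18) = mex{0,4,3,2,2} = 1
G(19) = mex{0,4,3,3,2} = 1
G(20) = mex{1,0,4,3,3} = 2
G(21) = mex{1,0,4,3,3} = 2
G(22) = mex{1,0,0,4,3} = 2
G(23) = mex{2,1,0,4,4} = 3
G(24) = mex{2,1,0,0,4} = 3
G(25) = mex{2,1,1,0,0} = 3

3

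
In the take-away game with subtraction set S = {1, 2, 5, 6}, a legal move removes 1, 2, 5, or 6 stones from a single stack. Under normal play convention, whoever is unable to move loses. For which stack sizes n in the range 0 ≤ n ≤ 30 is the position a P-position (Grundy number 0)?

n :  0  1  2  3  4  5  6  7  8  9 10 11 12 13 14 15 16 17 18 19 20 21 22 23 24 25 26 27 28 29 30
G :  0  1  2  0  1  2  3  0  1  2  0  1  2  3  0  1  2  0  1  2  3  0  1  2  0  1  2  3  0  1  2
P-positions are exactly the n with G(n) = 0.

0, 3, 7, 10, 14, 17, 21, 24, 28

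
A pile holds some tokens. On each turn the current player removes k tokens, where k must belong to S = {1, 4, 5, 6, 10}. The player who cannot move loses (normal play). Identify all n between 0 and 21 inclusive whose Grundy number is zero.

G(0) = 0
G(1) = mex{0} = 1
G(2) = mex{1} = 0
G(3) = mex{0} = 1
G(4) = mex{1,0} = 2
G(5) = mex{2,1,0} = 3
G(6) = mex{3,0,1,0} = 2
G(7) = mex{2,1,0,1} = 3
G(8) = mex{3,2,1,0} = 4
G(9) = mex{4,3,2,1} = 0
G(10) = mex{0,2,3,2,0} = 1
G(11) = mex{1,3,2,3,1} = 0
G(12) = mex{0,4,3,2,0} = 1
G(13) = mex{1,0,4,3,1} = 2
G(14) = mex{2,1,0,4,2} = 3
G(15) = mex{3,0,1,0,3} = 2
G(16) = mex{2,1,0,1,2} = 3
G(17) = mex{3,2,1,0,3} = 4
G(18) = mex{4,3,2,1,4} = 0
G(19) = mex{0,2,3,2,0} = 1
G(20) = mex{1,3,2,3,1} = 0
G(21) = mex{0,4,3,2,0} = 1
P-positions are exactly the n with G(n) = 0.

0, 2, 9, 11, 18, 20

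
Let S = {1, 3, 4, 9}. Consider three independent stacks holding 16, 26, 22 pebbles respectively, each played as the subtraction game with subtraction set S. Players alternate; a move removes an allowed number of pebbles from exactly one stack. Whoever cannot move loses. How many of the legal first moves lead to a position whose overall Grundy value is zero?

All stacks use S = {1, 3, 4, 9}:
G(0) = 0
G(1) = mex{0} = 1
G(2) = mex{1} = 0
G(3) = mex{0,0} = 1
G(4) = mex{1,1,0} = 2
G(5) = mex{2,0,1} = 3
G(6) = mex{3,1,0} = 2
G(7) = mex{2,2,1} = 0
G(8) = mex{0,3,2} = 1
G(9) = mex{1,2,3,0} = 4
G(10) = mex{4,0,2,1} = 3
G(11) = mex{3,1,0,0} = 2
G(12) = mex{2,4,1,1} = 0
G(13) = mex{0,3,4,2} = 1
G(14) = mex{1,2,3,3} = 0
G(15) = mex{0,0,2,2} = 1
G(16) = mex{1,1,0,0} = 2
G(17) = mex{2,0,1,1} = 3
G(18) = mex{3,1,0,4} = 2
G(19) = mex{2,2,1,3} = 0
G(20) = mex{0,3,2,2} = 1
G(21) = mex{1,2,3,0} = 4
G(22) = mex{4,0,2,1} = 3
G(23) = mex{3,1,0,0} = 2
G(24) = mex{2,4,1,1} = 0
G(25) = mex{0,3,4,2} = 1
G(26) = mex{1,2,3,3} = 0
Stack A: G(16) = 2.
Stack B: G(26) = 0.
Stack C: G(22) = 3.
Combined Grundy value = 2 ⊕ 0 ⊕ 3 = 1.
A winning move leaves total XOR = 0, i.e. changes one component's Grundy value g to g ⊕ X where X is the current total.
Stack A: need g' = 2⊕1 = 3. Options: 16−1→G=1, 16−3→G=1, 16−4→G=0, 16−9→G=0. Hits: 0.
Stack B: need g' = 0⊕1 = 1. Options: 26−1→G=1, 26−3→G=2, 26−4→G=3, 26−9→G=3. Hits: 1.
Stack C: need g' = 3⊕1 = 2. Options: 22−1→G=4, 22−3→G=0, 22−4→G=2, 22−9→G=1. Hits: 1.

2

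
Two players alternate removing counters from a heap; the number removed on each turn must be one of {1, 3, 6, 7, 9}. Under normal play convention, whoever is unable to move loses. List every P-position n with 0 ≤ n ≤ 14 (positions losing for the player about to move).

G(0) = 0
G(1) = mex{0} = 1
G(2) = mex{1} = 0
G(3) = mex{0,0} = 1
G(4) = mex{1,1} = 0
G(5) = mex{0,0} = 1
G(6) = mex{1,1,0} = 2
G(7) = mex{2,0,1,0} = 3
G(8) = mex{3,1,0,1} = 2
G(9) = mex{2,2,1,0,0} = 3
G(10) = mex{3,3,0,1,1} = 2
G(11) = mex{2,2,1,0,0} = 3
G(12) = mex{3,3,2,1,1} = 0
G(13) = mex{0,2,3,2,0} = 1
G(14) = mex{1,3,2,3,1} = 0
P-positions are exactly the n with G(n) = 0.

0, 2, 4, 12, 14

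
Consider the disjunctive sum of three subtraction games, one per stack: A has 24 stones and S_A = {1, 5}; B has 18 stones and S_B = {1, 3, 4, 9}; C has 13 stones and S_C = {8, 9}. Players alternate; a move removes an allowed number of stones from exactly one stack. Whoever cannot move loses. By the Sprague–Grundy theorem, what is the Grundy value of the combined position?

3

Stack A, S = {1, 5}:
G(0) = 0
G(1) = mex{0} = 1
G(2) = mex{1} = 0
G(3) = mex{0} = 1
G(4) = mex{1} = 0
G(5) = mex{0,0} = 1
G(6) = mex{1,1} = 0
G(7) = mex{0,0} = 1
G(8) = mex{1,1} = 0
G(9) = mex{0,0} = 1
G(10) = mex{1,1} = 0
G(11) = mex{0,0} = 1
G(12) = mex{1,1} = 0
G(13) = mex{0,0} = 1
G(14) = mex{1,1} = 0
G(15) = mex{0,0} = 1
G(16) = mex{1,1} = 0
G(17) = mex{0,0} = 1
G(18) = mex{1,1} = 0
G(19) = mex{0,0} = 1
G(20) = mex{1,1} = 0
G(21) = mex{0,0} = 1
G(22) = mex{1,1} = 0
G(23) = mex{0,0} = 1
G(24) = mex{1,1} = 0
G_A(24) = 0.
Stack B, S = {1, 3, 4, 9}:
G(0) = 0
G(1) = mex{0} = 1
G(2) = mex{1} = 0
G(3) = mex{0,0} = 1
G(4) = mex{1,1,0} = 2
G(5) = mex{2,0,1} = 3
G(6) = mex{3,1,0} = 2
G(7) = mex{2,2,1} = 0
G(8) = mex{0,3,2} = 1
G(9) = mex{1,2,3,0} = 4
G(10) = mex{4,0,2,1} = 3
G(11) = mex{3,1,0,0} = 2
G(12) = mex{2,4,1,1} = 0
G(13) = mex{0,3,4,2} = 1
G(14) = mex{1,2,3,3} = 0
G(15) = mex{0,0,2,2} = 1
G(16) = mex{1,1,0,0} = 2
G(17) = mex{2,0,1,1} = 3
G(18) = mex{3,1,0,4} = 2
G_B(18) = 2.
Stack C, S = {8, 9}:
n :  0  1  2  3  4  5  6  7  8  9 10 11 12 13
G :  0  0  0  0  0  0  0  0  1  1  1  1  1  1
G_C(13) = 1.
Combined Grundy value = 0 ⊕ 2 ⊕ 1 = 3.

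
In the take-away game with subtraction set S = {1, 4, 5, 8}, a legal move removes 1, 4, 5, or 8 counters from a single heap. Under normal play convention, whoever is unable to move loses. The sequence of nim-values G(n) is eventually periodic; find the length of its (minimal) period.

n :  0  1  2  3  4  5  6  7  8  9 10 11 12 13 14 15 16 17 18 19
G :  0  1  0  1  2  3  2  3  4  0  1  0  1  2  3  2  3  4  0  1
G(n+9) = G(n) holds for n = 0,…,7 (a full window of length max(S) = 8), so the sequence is purely periodic with period 9.

9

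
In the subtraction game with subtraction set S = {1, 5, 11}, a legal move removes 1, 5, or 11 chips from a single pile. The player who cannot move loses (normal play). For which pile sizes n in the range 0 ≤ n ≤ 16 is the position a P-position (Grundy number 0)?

0, 2, 4, 6, 8, 10, 12, 14, 16

n :  0  1  2  3  4  5  6  7  8  9 10 11 12 13 14 15 16
G :  0  1  0  1  0  1  0  1  0  1  0  1  0  1  0  1  0
P-positions are exactly the n with G(n) = 0.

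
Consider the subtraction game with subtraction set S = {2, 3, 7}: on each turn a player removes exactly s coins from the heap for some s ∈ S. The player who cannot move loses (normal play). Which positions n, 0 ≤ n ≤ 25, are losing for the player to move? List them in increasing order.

n :  0  1  2  3  4  5  6  7  8  9 10 11 12 13 14 15 16 17 18 19 20 21 22 23 24 25
G :  0  0  1  1  2  0  0  1  1  2  0  0  1  1  2  0  0  1  1  2  0  0  1  1  2  0
P-positions are exactly the n with G(n) = 0.

0, 1, 5, 6, 10, 11, 15, 16, 20, 21, 25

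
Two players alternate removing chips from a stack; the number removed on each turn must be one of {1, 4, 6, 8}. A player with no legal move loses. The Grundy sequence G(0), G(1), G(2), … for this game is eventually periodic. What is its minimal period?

n :  0  1  2  3  4  5  6  7  8  9 10 11 12 13 14 15 16 17 18 19 20 21 22 23 24 25
G :  0  1  0  1  2  0  1  0  1  2  3  2  0  1  0  1  2  0  1  0  1  2  3  2  0  1
G(n+12) = G(n) holds for n = 0,…,7 (a full window of length max(S) = 8), so the sequence is purely periodic with period 12.

12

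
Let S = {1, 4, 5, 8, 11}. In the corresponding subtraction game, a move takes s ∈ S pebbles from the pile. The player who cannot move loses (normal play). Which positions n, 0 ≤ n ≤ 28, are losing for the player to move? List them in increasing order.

n :  0  1  2  3  4  5  6  7  8  9 10 11 12 13 14 15 16 17 18 19 20 21 22 23 24 25 26 27 28
G :  0  1  0  1  2  3  2  3  4  0  1  4  0  1  3  0  1  3  0  1  2  0  1  2  0  1  2  0  1
P-positions are exactly the n with G(n) = 0.

0, 2, 9, 12, 15, 18, 21, 24, 27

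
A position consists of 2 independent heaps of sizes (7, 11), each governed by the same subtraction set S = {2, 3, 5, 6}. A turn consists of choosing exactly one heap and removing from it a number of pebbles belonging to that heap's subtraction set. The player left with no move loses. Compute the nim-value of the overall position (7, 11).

All heaps use S = {2, 3, 5, 6}:
G(0) = 0
G(1) = mex{} = 0
G(2) = mex{0} = 1
G(3) = mex{0,0} = 1
G(4) = mex{1,0} = 2
G(5) = mex{1,1,0} = 2
G(6) = mex{2,1,0,0} = 3
G(7) = mex{2,2,1,0} = 3
G(8) = mex{3,2,1,1} = 0
G(9) = mex{3,3,2,1} = 0
G(10) = mex{0,3,2,2} = 1
G(11) = mex{0,0,3,2} = 1
Heap A: G(7) = 3.
Heap B: G(11) = 1.
Combined Grundy value = 3 ⊕ 1 = 2.

2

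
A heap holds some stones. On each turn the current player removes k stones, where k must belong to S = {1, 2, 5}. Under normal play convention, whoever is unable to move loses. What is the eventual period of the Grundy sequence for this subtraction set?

3

G(0) = 0
G(1) = mex{0} = 1
G(2) = mex{1,0} = 2
G(3) = mex{2,1} = 0
G(4) = mex{0,2} = 1
G(5) = mex{1,0,0} = 2
G(6) = mex{2,1,1} = 0
G(7) = mex{0,2,2} = 1
G(8) = mex{1,0,0} = 2
G(9) = mex{2,1,1} = 0
G(10) = mex{0,2,2} = 1
G(11) = mex{1,0,0} = 2
G(12) = mex{2,1,1} = 0
G(13) = mex{0,2,2} = 1
G(14) = mex{1,0,0} = 2
G(n+3) = G(n) holds for n = 0,…,4 (a full window of length max(S) = 5), so the sequence is purely periodic with period 3.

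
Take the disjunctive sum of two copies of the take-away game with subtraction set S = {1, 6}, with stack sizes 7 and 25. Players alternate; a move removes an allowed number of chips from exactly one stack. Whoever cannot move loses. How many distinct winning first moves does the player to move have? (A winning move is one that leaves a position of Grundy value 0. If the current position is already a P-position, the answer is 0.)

All stacks use S = {1, 6}:
G(0) = 0
G(1) = mex{0} = 1
G(2) = mex{1} = 0
G(3) = mex{0} = 1
G(4) = mex{1} = 0
G(5) = mex{0} = 1
G(6) = mex{1,0} = 2
G(7) = mex{2,1} = 0
G(8) = mex{0,0} = 1
G(9) = mex{1,1} = 0
G(10) = mex{0,0} = 1
G(11) = mex{1,1} = 0
G(12) = mex{0,2} = 1
G(13) = mex{1,0} = 2
G(14) = mex{2,1} = 0
G(15) = mex{0,0} = 1
G(16) = mex{1,1} = 0
G(17) = mex{0,0} = 1
G(18) = mex{1,1} = 0
G(19) = mex{0,2} = 1
G(20) = mex{1,0} = 2
G(21) = mex{2,1} = 0
G(22) = mex{0,0} = 1
G(23) = mex{1,1} = 0
G(24) = mex{0,0} = 1
G(25) = mex{1,1} = 0
Stack A: G(7) = 0.
Stack B: G(25) = 0.
Combined Grundy value = 0 ⊕ 0 = 0.
A winning move leaves total XOR = 0, i.e. changes one component's Grundy value g to g ⊕ X where X is the current total.
Stack A: target g' = 0⊕0 = 0, but every legal move changes the Grundy value (mex property), so 0 moves.
Stack B: target g' = 0⊕0 = 0, but every legal move changes the Grundy value (mex property), so 0 moves.

0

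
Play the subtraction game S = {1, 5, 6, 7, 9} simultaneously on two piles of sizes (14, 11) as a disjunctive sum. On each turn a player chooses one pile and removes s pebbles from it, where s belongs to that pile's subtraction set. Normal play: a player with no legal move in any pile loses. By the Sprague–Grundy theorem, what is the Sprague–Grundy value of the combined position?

All piles use S = {1, 5, 6, 7, 9}:
n :  0  1  2  3  4  5  6  7  8  9 10 11 12 13 14
G :  0  1  0  1  0  1  2  3  2  3  2  3  0  1  0
Pile A: G(14) = 0.
Pile B: G(11) = 3.
Combined Grundy value = 0 ⊕ 3 = 3.

3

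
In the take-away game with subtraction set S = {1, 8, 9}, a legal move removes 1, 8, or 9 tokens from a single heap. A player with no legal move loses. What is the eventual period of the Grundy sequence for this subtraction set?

n :  0  1  2  3  4  5  6  7  8  9 10 11 12 13 14 15 16 17 18 19 20 21 22 23 24 25 26 27 28 29 30 31 32 33
G :  0  1  0  1  0  1  0  1  2  3  2  3  2  3  2  3  0  1  0  1  0  1  0  1  2  3  2  3  2  3  2  3  0  1
G(n+16) = G(n) holds for n = 0,…,8 (a full window of length max(S) = 9), so the sequence is purely periodic with period 16.

16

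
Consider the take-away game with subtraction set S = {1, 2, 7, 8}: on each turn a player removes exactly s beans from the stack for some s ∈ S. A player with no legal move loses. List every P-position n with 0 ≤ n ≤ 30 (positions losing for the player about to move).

0, 3, 6, 9, 12, 15, 18, 21, 24, 27, 30

G(0) = 0
G(1) = mex{0} = 1
G(2) = mex{1,0} = 2
G(3) = mex{2,1} = 0
G(4) = mex{0,2} = 1
G(5) = mex{1,0} = 2
G(6) = mex{2,1} = 0
G(7) = mex{0,2,0} = 1
G(8) = mex{1,0,1,0} = 2
G(9) = mex{2,1,2,1} = 0
G(10) = mex{0,2,0,2} = 1
G(11) = mex{1,0,1,0} = 2
G(12) = mex{2,1,2,1} = 0
G(13) = mex{0,2,0,2} = 1
G(14) = mex{1,0,1,0} = 2
G(15) = mex{2,1,2,1} = 0
G(16) = mex{0,2,0,2} = 1
G(17) = mex{1,0,1,0} = 2
G(18) = mex{2,1,2,1} = 0
G(19) = mex{0,2,0,2} = 1
G(20) = mex{1,0,1,0} = 2
G(21) = mex{2,1,2,1} = 0
G(22) = mex{0,2,0,2} = 1
G(23) = mex{1,0,1,0} = 2
G(24) = mex{2,1,2,1} = 0
G(25) = mex{0,2,0,2} = 1
G(26) = mex{1,0,1,0} = 2
G(27) = mex{2,1,2,1} = 0
G(28) = mex{0,2,0,2} = 1
G(29) = mex{1,0,1,0} = 2
G(30) = mex{2,1,2,1} = 0
P-positions are exactly the n with G(n) = 0.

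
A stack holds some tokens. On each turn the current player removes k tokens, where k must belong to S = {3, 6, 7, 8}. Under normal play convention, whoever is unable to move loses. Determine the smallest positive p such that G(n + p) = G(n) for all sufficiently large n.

11

G(0) = 0
G(1) = mex{} = 0
G(2) = mex{} = 0
G(3) = mex{0} = 1
G(4) = mex{0} = 1
G(5) = mex{0} = 1
G(6) = mex{1,0} = 2
G(7) = mex{1,0,0} = 2
G(8) = mex{1,0,0,0} = 2
G(9) = mex{2,1,0,0} = 3
G(10) = mex{2,1,1,0} = 3
G(11) = mex{2,1,1,1} = 0
G(12) = mex{3,2,1,1} = 0
G(13) = mex{3,2,2,1} = 0
G(14) = mex{0,2,2,2} = 1
G(15) = mex{0,3,2,2} = 1
G(16) = mex{0,3,3,2} = 1
G(17) = mex{1,0,3,3} = 2
G(18) = mex{1,0,0,3} = 2
G(19) = mex{1,0,0,0} = 2
G(20) = mex{2,1,0,0} = 3
G(21) = mex{2,1,1,0} = 3
G(22) = mex{2,1,1,1} = 0
G(23) = mex{3,2,1,1} = 0
G(n+11) = G(n) holds for n = 0,…,7 (a full window of length max(S) = 8), so the sequence is purely periodic with period 11.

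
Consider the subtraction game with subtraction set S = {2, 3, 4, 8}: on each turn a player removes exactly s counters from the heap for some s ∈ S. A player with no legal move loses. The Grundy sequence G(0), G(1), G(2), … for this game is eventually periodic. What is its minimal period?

G(0) = 0
G(1) = mex{} = 0
G(2) = mex{0} = 1
G(3) = mex{0,0} = 1
G(4) = mex{1,0,0} = 2
G(5) = mex{1,1,0} = 2
G(6) = mex{2,1,1} = 0
G(7) = mex{2,2,1} = 0
G(8) = mex{0,2,2,0} = 1
G(9) = mex{0,0,2,0} = 1
G(10) = mex{1,0,0,1} = 2
G(11) = mex{1,1,0,1} = 2
G(12) = mex{2,1,1,2} = 0
G(13) = mex{2,2,1,2} = 0
G(14) = mex{0,2,2,0} = 1
G(15) = mex{0,0,2,0} = 1
G(n+6) = G(n) holds for n = 0,…,7 (a full window of length max(S) = 8), so the sequence is purely periodic with period 6.

6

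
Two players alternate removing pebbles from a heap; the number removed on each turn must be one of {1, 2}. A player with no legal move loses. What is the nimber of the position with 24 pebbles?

0

n :  0  1  2  3  4  5  6  7  8  9 10 11 12 13 14 15 16 17 18 19 20 21 22 23 24
G :  0  1  2  0  1  2  0  1  2  0  1  2  0  1  2  0  1  2  0  1  2  0  1  2  0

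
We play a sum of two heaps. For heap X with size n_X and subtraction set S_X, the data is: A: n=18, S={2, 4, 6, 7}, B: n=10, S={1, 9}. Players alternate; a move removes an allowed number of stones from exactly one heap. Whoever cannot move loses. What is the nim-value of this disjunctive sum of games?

Heap A, S = {2, 4, 6, 7}:
n :  0  1  2  3  4  5  6  7  8  9 10 11 12 13 14 15 16 17 18
G :  0  0  1  1  2  2  3  3  4  0  0  1  1  2  2  3  3  4  0
G_A(18) = 0.
Heap B, S = {1, 9}:
G(0) = 0
G(1) = mex{0} = 1
G(2) = mex{1} = 0
G(3) = mex{0} = 1
G(4) = mex{1} = 0
G(5) = mex{0} = 1
G(6) = mex{1} = 0
G(7) = mex{0} = 1
G(8) = mex{1} = 0
G(9) = mex{0,0} = 1
G(10) = mex{1,1} = 0
G_B(10) = 0.
Combined Grundy value = 0 ⊕ 0 = 0.

0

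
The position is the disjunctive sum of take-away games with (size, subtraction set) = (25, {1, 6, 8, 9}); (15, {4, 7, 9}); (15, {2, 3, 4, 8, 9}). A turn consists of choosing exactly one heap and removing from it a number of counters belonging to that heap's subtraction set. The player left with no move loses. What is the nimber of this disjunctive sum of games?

0

Heap A, S = {1, 6, 8, 9}:
G(0) = 0
G(1) = mex{0} = 1
G(2) = mex{1} = 0
G(3) = mex{0} = 1
G(4) = mex{1} = 0
G(5) = mex{0} = 1
G(6) = mex{1,0} = 2
G(7) = mex{2,1} = 0
G(8) = mex{0,0,0} = 1
G(9) = mex{1,1,1,0} = 2
G(10) = mex{2,0,0,1} = 3
G(11) = mex{3,1,1,0} = 2
G(12) = mex{2,2,0,1} = 3
G(13) = mex{3,0,1,0} = 2
G(14) = mex{2,1,2,1} = 0
G(15) = mex{0,2,0,2} = 1
G(16) = mex{1,3,1,0} = 2
G(17) = mex{2,2,2,1} = 0
G(18) = mex{0,3,3,2} = 1
G(19) = mex{1,2,2,3} = 0
G(20) = mex{0,0,3,2} = 1
G(21) = mex{1,1,2,3} = 0
G(22) = mex{0,2,0,2} = 1
G(23) = mex{1,0,1,0} = 2
G(24) = mex{2,1,2,1} = 0
G(25) = mex{0,0,0,2} = 1
G_A(25) = 1.
Heap B, S = {4, 7, 9}:
G(0) = 0
G(1) = mex{} = 0
G(2) = mex{} = 0
G(3) = mex{} = 0
G(4) = mex{0} = 1
G(5) = mex{0} = 1
G(6) = mex{0} = 1
G(7) = mex{0,0} = 1
G(8) = mex{1,0} = 2
G(9) = mex{1,0,0} = 2
G(10) = mex{1,0,0} = 2
G(11) = mex{1,1,0} = 2
G(12) = mex{2,1,0} = 3
G(13) = mex{2,1,1} = 0
G(14) = mex{2,1,1} = 0
G(15) = mex{2,2,1} = 0
G_B(15) = 0.
Heap C, S = {2, 3, 4, 8, 9}:
G(0) = 0
G(1) = mex{} = 0
G(2) = mex{0} = 1
G(3) = mex{0,0} = 1
G(4) = mex{1,0,0} = 2
G(5) = mex{1,1,0} = 2
G(6) = mex{2,1,1} = 0
G(7) = mex{2,2,1} = 0
G(8) = mex{0,2,2,0} = 1
G(9) = mex{0,0,2,0,0} = 1
G(10) = mex{1,0,0,1,0} = 2
G(11) = mex{1,1,0,1,1} = 2
G(12) = mex{2,1,1,2,1} = 0
G(13) = mex{2,2,1,2,2} = 0
G(14) = mex{0,2,2,0,2} = 1
G(15) = mex{0,0,2,0,0} = 1
G_C(15) = 1.
Combined Grundy value = 1 ⊕ 0 ⊕ 1 = 0.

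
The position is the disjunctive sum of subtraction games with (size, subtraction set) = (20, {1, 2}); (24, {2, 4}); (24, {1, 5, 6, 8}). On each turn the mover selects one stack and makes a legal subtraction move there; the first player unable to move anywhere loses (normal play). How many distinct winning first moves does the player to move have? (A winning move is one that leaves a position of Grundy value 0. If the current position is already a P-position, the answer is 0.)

Stack A, S = {1, 2}:
n :  0  1  2  3  4  5  6  7  8  9 10 11 12 13 14 15 16 17 18 19 20
G :  0  1  2  0  1  2  0  1  2  0  1  2  0  1  2  0  1  2  0  1  2
G_A(20) = 2.
Stack B, S = {2, 4}:
G(0) = 0
G(1) = mex{} = 0
G(2) = mex{0} = 1
G(3) = mex{0} = 1
G(4) = mex{1,0} = 2
G(5) = mex{1,0} = 2
G(6) = mex{2,1} = 0
G(7) = mex{2,1} = 0
G(8) = mex{0,2} = 1
G(9) = mex{0,2} = 1
G(10) = mex{1,0} = 2
G(11) = mex{1,0} = 2
G(12) = mex{2,1} = 0
G(13) = mex{2,1} = 0
G(14) = mex{0,2} = 1
G(15) = mex{0,2} = 1
G(16) = mex{1,0} = 2
G(17) = mex{1,0} = 2
G(18) = mex{2,1} = 0
G(19) = mex{2,1} = 0
G(20) = mex{0,2} = 1
G(21) = mex{0,2} = 1
G(22) = mex{1,0} = 2
G(23) = mex{1,0} = 2
G(24) = mex{2,1} = 0
G_B(24) = 0.
Stack C, S = {1, 5, 6, 8}:
G(0) = 0
G(1) = mex{0} = 1
G(2) = mex{1} = 0
G(3) = mex{0} = 1
G(4) = mex{1} = 0
G(5) = mex{0,0} = 1
G(6) = mex{1,1,0} = 2
G(7) = mex{2,0,1} = 3
G(8) = mex{3,1,0,0} = 2
G(9) = mex{2,0,1,1} = 3
G(10) = mex{3,1,0,0} = 2
G(11) = mex{2,2,1,1} = 0
G(12) = mex{0,3,2,0} = 1
G(13) = mex{1,2,3,1} = 0
G(14) = mex{0,3,2,2} = 1
G(15) = mex{1,2,3,3} = 0
G(16) = mex{0,0,2,2} = 1
G(17) = mex{1,1,0,3} = 2
G(18) = mex{2,0,1,2} = 3
G(19) = mex{3,1,0,0} = 2
G(20) = mex{2,0,1,1} = 3
G(21) = mex{3,1,0,0} = 2
G(22) = mex{2,2,1,1} = 0
G(23) = mex{0,3,2,0} = 1
G(24) = mex{1,2,3,1} = 0
G_C(24) = 0.
Combined Grundy value = 2 ⊕ 0 ⊕ 0 = 2.
A winning move leaves total XOR = 0, i.e. changes one component's Grundy value g to g ⊕ X where X is the current total.
Stack A: need g' = 2⊕2 = 0. Options: 20−1→G=1, 20−2→G=0. Hits: 1.
Stack B: need g' = 0⊕2 = 2. Options: 24−2→G=2, 24−4→G=1. Hits: 1.
Stack C: need g' = 0⊕2 = 2. Options: 24−1→G=1, 24−5→G=2, 24−6→G=3, 24−8→G=1. Hits: 1.

3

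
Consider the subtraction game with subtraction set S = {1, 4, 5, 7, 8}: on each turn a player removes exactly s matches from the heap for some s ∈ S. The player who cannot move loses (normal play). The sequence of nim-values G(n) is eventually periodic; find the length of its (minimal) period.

G(0) = 0
G(1) = mex{0} = 1
G(2) = mex{1} = 0
G(3) = mex{0} = 1
G(4) = mex{1,0} = 2
G(5) = mex{2,1,0} = 3
G(6) = mex{3,0,1} = 2
G(7) = mex{2,1,0,0} = 3
G(8) = mex{3,2,1,1,0} = 4
G(9) = mex{4,3,2,0,1} = 5
G(10) = mex{5,2,3,1,0} = 4
G(11) = mex{4,3,2,2,1} = 0
G(12) = mex{0,4,3,3,2} = 1
G(13) = mex{1,5,4,2,3} = 0
G(14) = mex{0,4,5,3,2} = 1
G(15) = mex{1,0,4,4,3} = 2
G(16) = mex{2,1,0,5,4} = 3
G(17) = mex{3,0,1,4,5} = 2
G(18) = mex{2,1,0,0,4} = 3
G(19) = mex{3,2,1,1,0} = 4
G(20) = mex{4,3,2,0,1} = 5
G(21) = mex{5,2,3,1,0} = 4
G(22) = mex{4,3,2,2,1} = 0
G(23) = mex{0,4,3,3,2} = 1
G(n+11) = G(n) holds for n = 0,…,7 (a full window of length max(S) = 8), so the sequence is purely periodic with period 11.

11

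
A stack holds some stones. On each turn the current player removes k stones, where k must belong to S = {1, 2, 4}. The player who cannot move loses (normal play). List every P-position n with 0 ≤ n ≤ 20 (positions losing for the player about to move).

G(0) = 0
G(1) = mex{0} = 1
G(2) = mex{1,0} = 2
G(3) = mex{2,1} = 0
G(4) = mex{0,2,0} = 1
G(5) = mex{1,0,1} = 2
G(6) = mex{2,1,2} = 0
G(7) = mex{0,2,0} = 1
G(8) = mex{1,0,1} = 2
G(9) = mex{2,1,2} = 0
G(10) = mex{0,2,0} = 1
G(11) = mex{1,0,1} = 2
G(12) = mex{2,1,2} = 0
G(13) = mex{0,2,0} = 1
G(14) = mex{1,0,1} = 2
G(15) = mex{2,1,2} = 0
G(16) = mex{0,2,0} = 1
G(17) = mex{1,0,1} = 2
G(18) = mex{2,1,2} = 0
G(19) = mex{0,2,0} = 1
G(20) = mex{1,0,1} = 2
P-positions are exactly the n with G(n) = 0.

0, 3, 6, 9, 12, 15, 18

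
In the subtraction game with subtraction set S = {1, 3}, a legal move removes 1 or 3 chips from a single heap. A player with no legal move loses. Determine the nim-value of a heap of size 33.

G(0) = 0
G(1) = mex{0} = 1
G(2) = mex{1} = 0
G(3) = mex{0,0} = 1
G(4) = mex{1,1} = 0
G(5) = mex{0,0} = 1
G(6) = mex{1,1} = 0
G(7) = mex{0,0} = 1
G(8) = mex{1,1} = 0
G(9) = mex{0,0} = 1
G(10) = mex{1,1} = 0
G(11) = mex{0,0} = 1
G(12) = mex{1,1} = 0
G(13) = mex{0,0} = 1
G(14) = mex{1,1} = 0
G(15) = mex{0,0} = 1
G(16) = mex{1,1} = 0
G(17) = mex{0,0} = 1
G(18) = mex{1,1} = 0
G(19) = mex{0,0} = 1
G(20) = mex{1,1} = 0
G(21) = mex{0,0} = 1
G(22) = mex{1,1} = 0
G(23) = mex{0,0} = 1
G(24) = mex{1,1} = 0
G(25) = mex{0,0} = 1
G(26) = mex{1,1} = 0
G(27) = mex{0,0} = 1
G(28) = mex{1,1} = 0
G(29) = mex{0,0} = 1
G(30) = mex{1,1} = 0
G(31) = mex{0,0} = 1
G(32) = mex{1,1} = 0
G(33) = mex{0,0} = 1

1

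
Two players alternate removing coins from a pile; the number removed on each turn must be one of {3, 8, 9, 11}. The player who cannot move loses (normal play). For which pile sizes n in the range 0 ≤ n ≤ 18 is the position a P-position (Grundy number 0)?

n :  0  1  2  3  4  5  6  7  8  9 10 11 12 13 14 15 16 17 18
G :  0  0  0  1  1  1  0  0  2  1  1  3  2  2  2  3  3  3  2
P-positions are exactly the n with G(n) = 0.

0, 1, 2, 6, 7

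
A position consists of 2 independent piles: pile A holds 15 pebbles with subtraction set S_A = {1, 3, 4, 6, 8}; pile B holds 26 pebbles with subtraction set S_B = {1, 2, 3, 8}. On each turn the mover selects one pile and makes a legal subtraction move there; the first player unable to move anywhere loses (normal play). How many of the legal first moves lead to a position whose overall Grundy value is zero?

1

Pile A, S = {1, 3, 4, 6, 8}:
G(0) = 0
G(1) = mex{0} = 1
G(2) = mex{1} = 0
G(3) = mex{0,0} = 1
G(4) = mex{1,1,0} = 2
G(5) = mex{2,0,1} = 3
G(6) = mex{3,1,0,0} = 2
G(7) = mex{2,2,1,1} = 0
G(8) = mex{0,3,2,0,0} = 1
G(9) = mex{1,2,3,1,1} = 0
G(10) = mex{0,0,2,2,0} = 1
G(11) = mex{1,1,0,3,1} = 2
G(12) = mex{2,0,1,2,2} = 3
G(13) = mex{3,1,0,0,3} = 2
G(14) = mex{2,2,1,1,2} = 0
G(15) = mex{0,3,2,0,0} = 1
G_A(15) = 1.
Pile B, S = {1, 2, 3, 8}:
G(0) = 0
G(1) = mex{0} = 1
G(2) = mex{1,0} = 2
G(3) = mex{2,1,0} = 3
G(4) = mex{3,2,1} = 0
G(5) = mex{0,3,2} = 1
G(6) = mex{1,0,3} = 2
G(7) = mex{2,1,0} = 3
G(8) = mex{3,2,1,0} = 4
G(9) = mex{4,3,2,1} = 0
G(10) = mex{0,4,3,2} = 1
G(11) = mex{1,0,4,3} = 2
G(12) = mex{2,1,0,0} = 3
G(13) = mex{3,2,1,1} = 0
G(14) = mex{0,3,2,2} = 1
G(15) = mex{1,0,3,3} = 2
G(16) = mex{2,1,0,4} = 3
G(17) = mex{3,2,1,0} = 4
G(18) = mex{4,3,2,1} = 0
G(19) = mex{0,4,3,2} = 1
G(20) = mex{1,0,4,3} = 2
G(21) = mex{2,1,0,0} = 3
G(22) = mex{3,2,1,1} = 0
G(23) = mex{0,3,2,2} = 1
G(24) = mex{1,0,3,3} = 2
G(25) = mex{2,1,0,4} = 3
G(26) = mex{3,2,1,0} = 4
G_B(26) = 4.
Combined Grundy value = 1 ⊕ 4 = 5.
A winning move leaves total XOR = 0, i.e. changes one component's Grundy value g to g ⊕ X where X is the current total.
Pile A: need g' = 1⊕5 = 4. Options: 15−1→G=0, 15−3→G=3, 15−4→G=2, 15−6→G=0, 15−8→G=0. Hits: 0.
Pile B: need g' = 4⊕5 = 1. Options: 26−1→G=3, 26−2→G=2, 26−3→G=1, 26−8→G=0. Hits: 1.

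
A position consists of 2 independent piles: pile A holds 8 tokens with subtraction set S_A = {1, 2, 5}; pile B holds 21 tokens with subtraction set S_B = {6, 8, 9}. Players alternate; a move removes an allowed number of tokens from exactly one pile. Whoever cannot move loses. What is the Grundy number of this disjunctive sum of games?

3

Pile A, S = {1, 2, 5}:
n : 0 1 2 3 4 5 6 7 8
G : 0 1 2 0 1 2 0 1 2
G_A(8) = 2.
Pile B, S = {6, 8, 9}:
n :  0  1  2  3  4  5  6  7  8  9 10 11 12 13 14 15 16 17 18 19 20 21
G :  0  0  0  0  0  0  1  1  1  1  1  1  2  2  2  0  0  0  0  0  0  1
G_B(21) = 1.
Combined Grundy value = 2 ⊕ 1 = 3.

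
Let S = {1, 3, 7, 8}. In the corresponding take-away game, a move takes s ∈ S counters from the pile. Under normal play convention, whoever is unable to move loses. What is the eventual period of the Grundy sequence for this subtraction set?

G(0) = 0
G(1) = mex{0} = 1
G(2) = mex{1} = 0
G(3) = mex{0,0} = 1
G(4) = mex{1,1} = 0
G(5) = mex{0,0} = 1
G(6) = mex{1,1} = 0
G(7) = mex{0,0,0} = 1
G(8) = mex{1,1,1,0} = 2
G(9) = mex{2,0,0,1} = 3
G(10) = mex{3,1,1,0} = 2
G(11) = mex{2,2,0,1} = 3
G(12) = mex{3,3,1,0} = 2
G(13) = mex{2,2,0,1} = 3
G(14) = mex{3,3,1,0} = 2
G(15) = mex{2,2,2,1} = 0
G(16) = mex{0,3,3,2} = 1
G(17) = mex{1,2,2,3} = 0
G(18) = mex{0,0,3,2} = 1
G(19) = mex{1,1,2,3} = 0
G(20) = mex{0,0,3,2} = 1
G(21) = mex{1,1,2,3} = 0
G(22) = mex{0,0,0,2} = 1
G(23) = mex{1,1,1,0} = 2
G(24) = mex{2,0,0,1} = 3
G(25) = mex{3,1,1,0} = 2
G(26) = mex{2,2,0,1} = 3
G(27) = mex{3,3,1,0} = 2
G(28) = mex{2,2,0,1} = 3
G(29) = mex{3,3,1,0} = 2
G(30) = mex{2,2,2,1} = 0
G(31) = mex{0,3,3,2} = 1
G(n+15) = G(n) holds for n = 0,…,7 (a full window of length max(S) = 8), so the sequence is purely periodic with period 15.

15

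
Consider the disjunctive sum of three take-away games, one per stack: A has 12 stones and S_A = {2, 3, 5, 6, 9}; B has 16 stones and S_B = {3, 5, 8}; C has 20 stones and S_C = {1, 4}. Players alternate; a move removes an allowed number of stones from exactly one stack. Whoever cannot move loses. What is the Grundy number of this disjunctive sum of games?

1

Stack A, S = {2, 3, 5, 6, 9}:
n :  0  1  2  3  4  5  6  7  8  9 10 11 12
G :  0  0  1  1  2  2  3  3  0  4  1  5  0
G_A(12) = 0.
Stack B, S = {3, 5, 8}:
G(0) = 0
G(1) = mex{} = 0
G(2) = mex{} = 0
G(3) = mex{0} = 1
G(4) = mex{0} = 1
G(5) = mex{0,0} = 1
G(6) = mex{1,0} = 2
G(7) = mex{1,0} = 2
G(8) = mex{1,1,0} = 2
G(9) = mex{2,1,0} = 3
G(10) = mex{2,1,0} = 3
G(11) = mex{2,2,1} = 0
G(12) = mex{3,2,1} = 0
G(13) = mex{3,2,1} = 0
G(14) = mex{0,3,2} = 1
G(15) = mex{0,3,2} = 1
G(16) = mex{0,0,2} = 1
G_B(16) = 1.
Stack C, S = {1, 4}:
n :  0  1  2  3  4  5  6  7  8  9 10 11 12 13 14 15 16 17 18 19 20
G :  0  1  0  1  2  0  1  0  1  2  0  1  0  1  2  0  1  0  1  2  0
G_C(20) = 0.
Combined Grundy value = 0 ⊕ 1 ⊕ 0 = 1.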